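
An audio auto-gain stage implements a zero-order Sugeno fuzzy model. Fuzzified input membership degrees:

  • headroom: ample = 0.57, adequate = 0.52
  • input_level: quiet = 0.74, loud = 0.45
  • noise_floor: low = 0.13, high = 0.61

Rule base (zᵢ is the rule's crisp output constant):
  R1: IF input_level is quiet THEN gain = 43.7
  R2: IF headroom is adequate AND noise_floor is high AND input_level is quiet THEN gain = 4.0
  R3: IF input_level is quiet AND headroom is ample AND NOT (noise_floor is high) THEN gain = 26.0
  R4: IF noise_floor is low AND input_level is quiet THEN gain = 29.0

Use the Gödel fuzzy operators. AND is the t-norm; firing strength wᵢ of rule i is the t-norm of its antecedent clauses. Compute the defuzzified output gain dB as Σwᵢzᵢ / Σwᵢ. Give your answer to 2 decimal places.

27.15

R1 (z=43.7): quiet=0.74 → w = 0.74
R2 (z=4.0): adequate=0.52, high=0.61, quiet=0.74; AND[min(a, b)] → w = 0.52
R3 (z=26.0): quiet=0.74, ample=0.57, ¬high=1−0.61=0.39; AND[min(a, b)] → w = 0.39
R4 (z=29.0): low=0.13, quiet=0.74; AND[min(a, b)] → w = 0.13
Weighted average = (0.74·43.7 + 0.52·4.0 + 0.39·26.0 + 0.13·29.0) / (0.74 + 0.52 + 0.39 + 0.13)
  = 48.3280 / 1.7800 = 27.15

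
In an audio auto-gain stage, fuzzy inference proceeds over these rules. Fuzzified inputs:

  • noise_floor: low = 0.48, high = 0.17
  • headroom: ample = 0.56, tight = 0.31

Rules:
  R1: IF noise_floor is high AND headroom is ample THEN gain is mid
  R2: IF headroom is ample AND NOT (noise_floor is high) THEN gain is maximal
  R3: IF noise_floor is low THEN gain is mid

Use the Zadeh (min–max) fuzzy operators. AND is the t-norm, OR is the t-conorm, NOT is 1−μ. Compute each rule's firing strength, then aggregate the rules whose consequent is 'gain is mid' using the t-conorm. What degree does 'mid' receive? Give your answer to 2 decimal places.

R1: high=0.17, ample=0.56; AND[min(a, b)] → w = 0.17
R2: ample=0.56, ¬high=1−0.17=0.83; AND[min(a, b)] → w = 0.56
R3: low=0.48 → w = 0.48
Rules with consequent 'mid': {R1, R3} → strengths 0.17, 0.48
Aggregate via t-conorm [max(a, b)]: 0.48

0.48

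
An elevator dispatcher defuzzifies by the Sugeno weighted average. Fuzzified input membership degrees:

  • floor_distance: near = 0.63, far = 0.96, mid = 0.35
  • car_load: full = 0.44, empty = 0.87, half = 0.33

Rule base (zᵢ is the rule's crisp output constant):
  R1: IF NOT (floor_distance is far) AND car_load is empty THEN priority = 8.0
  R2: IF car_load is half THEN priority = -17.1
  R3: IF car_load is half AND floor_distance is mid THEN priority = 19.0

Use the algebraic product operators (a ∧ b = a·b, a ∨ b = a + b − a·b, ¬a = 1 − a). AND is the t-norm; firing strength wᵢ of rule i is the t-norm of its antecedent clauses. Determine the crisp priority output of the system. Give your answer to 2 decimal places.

-6.60

R1 (z=8.0): ¬far=1−0.96=0.04, empty=0.87; AND[a·b] → w = 0.0348
R2 (z=-17.1): half=0.33 → w = 0.3300
R3 (z=19.0): half=0.33, mid=0.35; AND[a·b] → w = 0.1155
Weighted average = (0.0348·8.0 + 0.3300·-17.1 + 0.1155·19.0) / (0.0348 + 0.3300 + 0.1155)
  = -3.1701 / 0.4803 = -6.60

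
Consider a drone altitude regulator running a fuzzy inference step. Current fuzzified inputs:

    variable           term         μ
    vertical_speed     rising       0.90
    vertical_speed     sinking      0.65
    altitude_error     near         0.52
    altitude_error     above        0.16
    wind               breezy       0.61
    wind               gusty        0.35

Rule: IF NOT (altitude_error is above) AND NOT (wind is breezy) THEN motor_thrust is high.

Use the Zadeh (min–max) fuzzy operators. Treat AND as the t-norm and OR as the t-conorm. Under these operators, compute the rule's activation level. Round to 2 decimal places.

0.39

firing strength: ¬above=1−0.16=0.84, ¬breezy=1−0.61=0.39; AND[min(a, b)] → w = 0.39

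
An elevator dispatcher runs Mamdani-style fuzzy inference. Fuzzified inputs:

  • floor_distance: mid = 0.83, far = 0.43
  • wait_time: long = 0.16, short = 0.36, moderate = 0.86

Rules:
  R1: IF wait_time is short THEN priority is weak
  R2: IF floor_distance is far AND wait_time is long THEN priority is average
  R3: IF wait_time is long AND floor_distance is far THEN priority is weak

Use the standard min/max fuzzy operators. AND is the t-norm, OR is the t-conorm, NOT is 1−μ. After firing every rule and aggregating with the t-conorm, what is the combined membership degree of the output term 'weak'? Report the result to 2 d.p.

0.36

R1: short=0.36 → w = 0.36
R2: far=0.43, long=0.16; AND[min(a, b)] → w = 0.16
R3: long=0.16, far=0.43; AND[min(a, b)] → w = 0.16
Rules with consequent 'weak': {R1, R3} → strengths 0.36, 0.16
Aggregate via t-conorm [max(a, b)]: 0.36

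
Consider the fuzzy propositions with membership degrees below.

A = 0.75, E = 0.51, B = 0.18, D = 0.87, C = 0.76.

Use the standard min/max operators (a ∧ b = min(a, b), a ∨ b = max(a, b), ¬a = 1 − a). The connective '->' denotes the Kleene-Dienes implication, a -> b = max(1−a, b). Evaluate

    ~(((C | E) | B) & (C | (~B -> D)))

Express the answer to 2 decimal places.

C | E = max(a, b) on (0.76, 0.51) = 0.76
(C | E) | B = max(a, b) on (0.76, 0.18) = 0.76
~B = 1 − 0.18 = 0.82
~B -> D  [Kleene-Dienes: max(1−a, b)] with a=0.82, b=0.87 → 0.87
C | (~B -> D) = max(a, b) on (0.76, 0.87) = 0.87
((C | E) | B) & (C | (~B -> D)) = min(a, b) on (0.76, 0.87) = 0.76
~(((C | E) | B) & (C | (~B -> D))) = 1 − 0.76 = 0.24

0.24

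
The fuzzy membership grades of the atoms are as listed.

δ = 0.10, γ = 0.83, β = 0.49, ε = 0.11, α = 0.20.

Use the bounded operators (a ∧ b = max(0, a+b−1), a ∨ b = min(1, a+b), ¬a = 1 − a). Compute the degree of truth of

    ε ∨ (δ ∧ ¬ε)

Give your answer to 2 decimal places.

¬ε = 1 − 0.11 = 0.89
δ ∧ ¬ε = max(0, a+b−1) on (0.10, 0.89) = 0.00
ε ∨ (δ ∧ ¬ε) = min(1, a+b) on (0.11, 0.00) = 0.11

0.11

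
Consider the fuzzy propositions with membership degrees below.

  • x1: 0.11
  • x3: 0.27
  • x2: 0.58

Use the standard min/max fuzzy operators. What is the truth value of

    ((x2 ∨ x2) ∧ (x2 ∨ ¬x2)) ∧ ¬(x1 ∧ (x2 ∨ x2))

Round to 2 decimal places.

0.58

x2 ∨ x2 = max(a, b) on (0.58, 0.58) = 0.58
¬x2 = 1 − 0.58 = 0.42
x2 ∨ ¬x2 = max(a, b) on (0.58, 0.42) = 0.58
(x2 ∨ x2) ∧ (x2 ∨ ¬x2) = min(a, b) on (0.58, 0.58) = 0.58
x2 ∨ x2 = max(a, b) on (0.58, 0.58) = 0.58
x1 ∧ (x2 ∨ x2) = min(a, b) on (0.11, 0.58) = 0.11
¬(x1 ∧ (x2 ∨ x2)) = 1 − 0.11 = 0.89
((x2 ∨ x2) ∧ (x2 ∨ ¬x2)) ∧ ¬(x1 ∧ (x2 ∨ x2)) = min(a, b) on (0.58, 0.89) = 0.58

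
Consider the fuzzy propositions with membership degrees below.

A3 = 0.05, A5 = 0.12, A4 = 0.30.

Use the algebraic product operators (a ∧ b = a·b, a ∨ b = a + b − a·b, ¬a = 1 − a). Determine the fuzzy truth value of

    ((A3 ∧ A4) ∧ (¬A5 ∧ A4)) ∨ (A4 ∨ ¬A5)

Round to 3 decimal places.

A3 ∧ A4 = a·b on (0.0500, 0.3000) = 0.0150
¬A5 = 1 − 0.1200 = 0.8800
¬A5 ∧ A4 = a·b on (0.8800, 0.3000) = 0.2640
(A3 ∧ A4) ∧ (¬A5 ∧ A4) = a·b on (0.0150, 0.2640) = 0.0040
¬A5 = 1 − 0.1200 = 0.8800
A4 ∨ ¬A5 = a + b − a·b on (0.3000, 0.8800) = 0.9160
((A3 ∧ A4) ∧ (¬A5 ∧ A4)) ∨ (A4 ∨ ¬A5) = a + b − a·b on (0.0040, 0.9160) = 0.9163

0.916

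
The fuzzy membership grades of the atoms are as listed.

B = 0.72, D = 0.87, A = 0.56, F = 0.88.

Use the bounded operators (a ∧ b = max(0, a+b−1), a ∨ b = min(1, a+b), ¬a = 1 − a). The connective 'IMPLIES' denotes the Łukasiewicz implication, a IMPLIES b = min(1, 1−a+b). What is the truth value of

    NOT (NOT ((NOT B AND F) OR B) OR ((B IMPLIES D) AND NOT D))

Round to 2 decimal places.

0.75

NOT B = 1 − 0.72 = 0.28
NOT B AND F = max(0, a+b−1) on (0.28, 0.88) = 0.16
(NOT B AND F) OR B = min(1, a+b) on (0.16, 0.72) = 0.88
NOT ((NOT B AND F) OR B) = 1 − 0.88 = 0.12
B IMPLIES D  [Łukasiewicz: min(1, 1−a+b)] with a=0.72, b=0.87 → 1.00
NOT D = 1 − 0.87 = 0.13
(B IMPLIES D) AND NOT D = max(0, a+b−1) on (1.00, 0.13) = 0.13
NOT ((NOT B AND F) OR B) OR ((B IMPLIES D) AND NOT D) = min(1, a+b) on (0.12, 0.13) = 0.25
NOT (NOT ((NOT B AND F) OR B) OR ((B IMPLIES D) AND NOT D)) = 1 − 0.25 = 0.75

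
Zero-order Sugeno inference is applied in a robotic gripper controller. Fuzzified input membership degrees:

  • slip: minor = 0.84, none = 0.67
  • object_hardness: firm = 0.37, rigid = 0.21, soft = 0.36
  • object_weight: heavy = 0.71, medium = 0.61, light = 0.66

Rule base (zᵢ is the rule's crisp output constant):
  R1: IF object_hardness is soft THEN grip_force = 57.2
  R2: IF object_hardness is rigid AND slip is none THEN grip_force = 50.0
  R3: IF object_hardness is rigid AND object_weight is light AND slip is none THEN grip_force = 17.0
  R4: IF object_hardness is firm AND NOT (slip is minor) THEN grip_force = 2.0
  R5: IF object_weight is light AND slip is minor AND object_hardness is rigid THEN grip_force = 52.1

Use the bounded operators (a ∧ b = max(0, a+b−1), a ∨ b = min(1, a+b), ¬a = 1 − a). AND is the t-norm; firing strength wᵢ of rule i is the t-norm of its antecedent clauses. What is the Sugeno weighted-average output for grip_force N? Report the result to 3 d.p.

57.200

R1 (z=57.2): soft=0.36 → w = 0.36
R2 (z=50.0): rigid=0.21, none=0.67; AND[max(0, a+b−1)] → w = 0.00
R3 (z=17.0): rigid=0.21, light=0.66, none=0.67; AND[max(0, a+b−1)] → w = 0.00
R4 (z=2.0): firm=0.37, ¬minor=1−0.84=0.16; AND[max(0, a+b−1)] → w = 0.00
R5 (z=52.1): light=0.66, minor=0.84, rigid=0.21; AND[max(0, a+b−1)] → w = 0.00
Weighted average = (0.36·57.2 + 0.00·50.0 + 0.00·17.0 + 0.00·2.0 + 0.00·52.1) / (0.36 + 0.00 + 0.00 + 0.00 + 0.00)
  = 20.5920 / 0.3600 = 57.200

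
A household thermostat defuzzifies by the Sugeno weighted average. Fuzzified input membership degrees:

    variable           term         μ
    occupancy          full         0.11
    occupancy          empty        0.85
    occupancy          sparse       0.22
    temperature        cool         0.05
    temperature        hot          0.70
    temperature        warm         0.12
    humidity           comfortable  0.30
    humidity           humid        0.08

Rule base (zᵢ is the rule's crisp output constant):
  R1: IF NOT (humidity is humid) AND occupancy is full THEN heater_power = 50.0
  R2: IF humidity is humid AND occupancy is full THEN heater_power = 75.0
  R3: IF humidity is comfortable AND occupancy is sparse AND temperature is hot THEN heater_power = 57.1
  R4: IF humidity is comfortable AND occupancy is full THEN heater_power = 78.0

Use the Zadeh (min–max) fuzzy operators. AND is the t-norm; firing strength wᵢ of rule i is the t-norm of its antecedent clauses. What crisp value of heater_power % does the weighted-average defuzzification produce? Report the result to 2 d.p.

62.77

R1 (z=50.0): ¬humid=1−0.08=0.92, full=0.11; AND[min(a, b)] → w = 0.11
R2 (z=75.0): humid=0.08, full=0.11; AND[min(a, b)] → w = 0.08
R3 (z=57.1): comfortable=0.30, sparse=0.22, hot=0.70; AND[min(a, b)] → w = 0.22
R4 (z=78.0): comfortable=0.30, full=0.11; AND[min(a, b)] → w = 0.11
Weighted average = (0.11·50.0 + 0.08·75.0 + 0.22·57.1 + 0.11·78.0) / (0.11 + 0.08 + 0.22 + 0.11)
  = 32.6420 / 0.5200 = 62.77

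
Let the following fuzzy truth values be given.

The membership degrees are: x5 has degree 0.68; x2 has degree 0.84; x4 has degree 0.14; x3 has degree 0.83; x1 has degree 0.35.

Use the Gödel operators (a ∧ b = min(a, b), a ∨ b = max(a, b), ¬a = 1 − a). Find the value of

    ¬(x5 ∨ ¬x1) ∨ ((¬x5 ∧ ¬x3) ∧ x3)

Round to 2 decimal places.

¬x1 = 1 − 0.35 = 0.65
x5 ∨ ¬x1 = max(a, b) on (0.68, 0.65) = 0.68
¬(x5 ∨ ¬x1) = 1 − 0.68 = 0.32
¬x5 = 1 − 0.68 = 0.32
¬x3 = 1 − 0.83 = 0.17
¬x5 ∧ ¬x3 = min(a, b) on (0.32, 0.17) = 0.17
(¬x5 ∧ ¬x3) ∧ x3 = min(a, b) on (0.17, 0.83) = 0.17
¬(x5 ∨ ¬x1) ∨ ((¬x5 ∧ ¬x3) ∧ x3) = max(a, b) on (0.32, 0.17) = 0.32

0.32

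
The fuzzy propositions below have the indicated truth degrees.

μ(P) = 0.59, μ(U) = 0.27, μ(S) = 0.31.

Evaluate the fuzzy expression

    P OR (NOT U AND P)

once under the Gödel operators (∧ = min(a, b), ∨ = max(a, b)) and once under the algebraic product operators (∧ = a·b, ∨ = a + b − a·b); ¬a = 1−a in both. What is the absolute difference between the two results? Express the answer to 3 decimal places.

Under Gödel:
  NOT U = 1 − 0.27 = 0.73
  NOT U AND P = min(a, b) on (0.73, 0.59) = 0.59
  P OR (NOT U AND P) = max(a, b) on (0.59, 0.59) = 0.59
  → value = 0.5900
Under algebraic product:
  NOT U = 1 − 0.2700 = 0.7300
  NOT U AND P = a·b on (0.7300, 0.5900) = 0.4307
  P OR (NOT U AND P) = a + b − a·b on (0.5900, 0.4307) = 0.7666
  → value = 0.7666
|0.5900 − 0.7666| = 0.177

0.177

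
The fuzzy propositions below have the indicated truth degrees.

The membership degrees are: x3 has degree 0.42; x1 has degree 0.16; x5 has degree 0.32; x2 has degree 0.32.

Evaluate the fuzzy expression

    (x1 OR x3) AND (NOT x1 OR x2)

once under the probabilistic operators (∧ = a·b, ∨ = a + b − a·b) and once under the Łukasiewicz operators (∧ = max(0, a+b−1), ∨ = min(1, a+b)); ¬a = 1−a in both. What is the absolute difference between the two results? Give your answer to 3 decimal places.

Under probabilistic:
  x1 OR x3 = a + b − a·b on (0.1600, 0.4200) = 0.5128
  NOT x1 = 1 − 0.1600 = 0.8400
  NOT x1 OR x2 = a + b − a·b on (0.8400, 0.3200) = 0.8912
  (x1 OR x3) AND (NOT x1 OR x2) = a·b on (0.5128, 0.8912) = 0.4570
  → value = 0.4570
Under Łukasiewicz:
  x1 OR x3 = min(1, a+b) on (0.16, 0.42) = 0.58
  NOT x1 = 1 − 0.16 = 0.84
  NOT x1 OR x2 = min(1, a+b) on (0.84, 0.32) = 1.00
  (x1 OR x3) AND (NOT x1 OR x2) = max(0, a+b−1) on (0.58, 1.00) = 0.58
  → value = 0.5800
|0.4570 − 0.5800| = 0.123

0.123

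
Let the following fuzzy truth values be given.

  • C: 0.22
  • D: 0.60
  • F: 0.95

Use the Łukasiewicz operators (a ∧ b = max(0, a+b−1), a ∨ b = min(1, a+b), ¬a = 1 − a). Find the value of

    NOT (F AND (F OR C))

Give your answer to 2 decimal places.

F OR C = min(1, a+b) on (0.95, 0.22) = 1.00
F AND (F OR C) = max(0, a+b−1) on (0.95, 1.00) = 0.95
NOT (F AND (F OR C)) = 1 − 0.95 = 0.05

0.05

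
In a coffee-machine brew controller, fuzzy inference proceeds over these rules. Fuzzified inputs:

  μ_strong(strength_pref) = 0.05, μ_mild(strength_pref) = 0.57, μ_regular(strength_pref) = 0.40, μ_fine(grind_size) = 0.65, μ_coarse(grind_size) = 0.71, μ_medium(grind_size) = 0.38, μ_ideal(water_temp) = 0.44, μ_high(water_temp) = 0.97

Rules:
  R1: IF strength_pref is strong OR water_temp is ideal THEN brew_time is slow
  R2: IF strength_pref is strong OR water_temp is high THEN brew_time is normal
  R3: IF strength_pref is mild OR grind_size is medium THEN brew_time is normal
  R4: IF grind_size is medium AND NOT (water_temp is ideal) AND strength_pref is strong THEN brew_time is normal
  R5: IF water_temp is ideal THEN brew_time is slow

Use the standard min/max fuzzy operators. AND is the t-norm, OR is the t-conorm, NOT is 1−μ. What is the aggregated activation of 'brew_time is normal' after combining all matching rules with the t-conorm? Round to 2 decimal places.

0.97

R1: strong=0.05, ideal=0.44; OR[max(a, b)] → w = 0.44
R2: strong=0.05, high=0.97; OR[max(a, b)] → w = 0.97
R3: mild=0.57, medium=0.38; OR[max(a, b)] → w = 0.57
R4: medium=0.38, ¬ideal=1−0.44=0.56, strong=0.05; AND[min(a, b)] → w = 0.05
R5: ideal=0.44 → w = 0.44
Rules with consequent 'normal': {R2, R3, R4} → strengths 0.97, 0.57, 0.05
Aggregate via t-conorm [max(a, b)]: 0.97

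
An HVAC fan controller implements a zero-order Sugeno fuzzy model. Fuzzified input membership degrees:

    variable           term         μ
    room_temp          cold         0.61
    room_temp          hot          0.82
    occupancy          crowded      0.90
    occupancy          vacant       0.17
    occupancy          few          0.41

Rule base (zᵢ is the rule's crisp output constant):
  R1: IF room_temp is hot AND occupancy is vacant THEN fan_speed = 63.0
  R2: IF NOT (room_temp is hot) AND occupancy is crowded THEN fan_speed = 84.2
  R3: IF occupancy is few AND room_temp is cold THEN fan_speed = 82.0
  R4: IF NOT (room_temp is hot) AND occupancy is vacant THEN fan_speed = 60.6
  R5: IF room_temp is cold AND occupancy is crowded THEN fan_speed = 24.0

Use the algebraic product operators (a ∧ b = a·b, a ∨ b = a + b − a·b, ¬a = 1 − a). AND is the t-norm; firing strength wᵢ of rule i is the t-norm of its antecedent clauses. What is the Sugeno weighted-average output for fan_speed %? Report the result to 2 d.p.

51.24

R1 (z=63.0): hot=0.82, vacant=0.17; AND[a·b] → w = 0.1394
R2 (z=84.2): ¬hot=1−0.82=0.18, crowded=0.90; AND[a·b] → w = 0.1620
R3 (z=82.0): few=0.41, cold=0.61; AND[a·b] → w = 0.2501
R4 (z=60.6): ¬hot=1−0.82=0.18, vacant=0.17; AND[a·b] → w = 0.0306
R5 (z=24.0): cold=0.61, crowded=0.90; AND[a·b] → w = 0.5490
Weighted average = (0.1394·63.0 + 0.1620·84.2 + 0.2501·82.0 + 0.0306·60.6 + 0.5490·24.0) / (0.1394 + 0.1620 + 0.2501 + 0.0306 + 0.5490)
  = 57.9612 / 1.1311 = 51.24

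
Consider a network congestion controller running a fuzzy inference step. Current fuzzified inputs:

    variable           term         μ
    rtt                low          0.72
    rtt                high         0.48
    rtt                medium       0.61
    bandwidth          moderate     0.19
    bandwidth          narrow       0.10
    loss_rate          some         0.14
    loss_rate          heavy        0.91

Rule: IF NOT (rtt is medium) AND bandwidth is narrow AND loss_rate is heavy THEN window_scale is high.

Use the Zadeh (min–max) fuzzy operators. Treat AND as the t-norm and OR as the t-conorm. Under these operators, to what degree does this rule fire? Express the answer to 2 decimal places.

firing strength: ¬medium=1−0.61=0.39, narrow=0.10, heavy=0.91; AND[min(a, b)] → w = 0.10

0.10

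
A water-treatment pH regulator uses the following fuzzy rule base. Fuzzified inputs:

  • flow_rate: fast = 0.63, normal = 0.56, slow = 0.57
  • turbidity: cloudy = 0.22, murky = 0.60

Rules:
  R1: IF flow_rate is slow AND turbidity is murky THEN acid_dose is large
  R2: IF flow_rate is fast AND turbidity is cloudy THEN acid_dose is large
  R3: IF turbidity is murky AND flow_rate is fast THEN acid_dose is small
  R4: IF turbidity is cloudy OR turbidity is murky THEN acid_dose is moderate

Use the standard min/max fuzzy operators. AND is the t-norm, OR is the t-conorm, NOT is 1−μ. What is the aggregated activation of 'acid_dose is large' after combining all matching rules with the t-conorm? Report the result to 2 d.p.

R1: slow=0.57, murky=0.60; AND[min(a, b)] → w = 0.57
R2: fast=0.63, cloudy=0.22; AND[min(a, b)] → w = 0.22
R3: murky=0.60, fast=0.63; AND[min(a, b)] → w = 0.60
R4: cloudy=0.22, murky=0.60; OR[max(a, b)] → w = 0.60
Rules with consequent 'large': {R1, R2} → strengths 0.57, 0.22
Aggregate via t-conorm [max(a, b)]: 0.57

0.57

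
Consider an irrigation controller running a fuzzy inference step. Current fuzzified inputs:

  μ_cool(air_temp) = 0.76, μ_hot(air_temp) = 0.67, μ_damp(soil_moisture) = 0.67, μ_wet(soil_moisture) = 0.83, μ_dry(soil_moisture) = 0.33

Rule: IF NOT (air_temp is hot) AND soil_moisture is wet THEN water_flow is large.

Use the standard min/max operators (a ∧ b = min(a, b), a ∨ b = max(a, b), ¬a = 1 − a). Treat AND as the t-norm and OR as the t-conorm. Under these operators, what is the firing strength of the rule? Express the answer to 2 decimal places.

0.33

firing strength: ¬hot=1−0.67=0.33, wet=0.83; AND[min(a, b)] → w = 0.33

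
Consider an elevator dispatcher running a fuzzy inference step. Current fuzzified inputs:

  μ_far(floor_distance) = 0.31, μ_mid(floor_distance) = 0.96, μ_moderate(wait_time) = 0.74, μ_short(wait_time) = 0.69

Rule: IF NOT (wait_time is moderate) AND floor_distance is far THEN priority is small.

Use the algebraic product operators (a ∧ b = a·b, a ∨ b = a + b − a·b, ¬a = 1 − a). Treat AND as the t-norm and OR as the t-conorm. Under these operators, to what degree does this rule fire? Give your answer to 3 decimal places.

0.081

firing strength: ¬moderate=1−0.74=0.26, far=0.31; AND[a·b] → w = 0.0806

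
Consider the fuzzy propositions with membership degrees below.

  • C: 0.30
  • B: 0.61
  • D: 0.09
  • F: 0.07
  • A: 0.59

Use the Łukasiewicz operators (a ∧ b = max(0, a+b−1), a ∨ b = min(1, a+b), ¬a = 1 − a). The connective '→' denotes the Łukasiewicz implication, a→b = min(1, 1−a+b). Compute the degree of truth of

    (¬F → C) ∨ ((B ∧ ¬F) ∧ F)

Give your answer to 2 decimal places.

0.37

¬F = 1 − 0.07 = 0.93
¬F → C  [Łukasiewicz: min(1, 1−a+b)] with a=0.93, b=0.30 → 0.37
¬F = 1 − 0.07 = 0.93
B ∧ ¬F = max(0, a+b−1) on (0.61, 0.93) = 0.54
(B ∧ ¬F) ∧ F = max(0, a+b−1) on (0.54, 0.07) = 0.00
(¬F → C) ∨ ((B ∧ ¬F) ∧ F) = min(1, a+b) on (0.37, 0.00) = 0.37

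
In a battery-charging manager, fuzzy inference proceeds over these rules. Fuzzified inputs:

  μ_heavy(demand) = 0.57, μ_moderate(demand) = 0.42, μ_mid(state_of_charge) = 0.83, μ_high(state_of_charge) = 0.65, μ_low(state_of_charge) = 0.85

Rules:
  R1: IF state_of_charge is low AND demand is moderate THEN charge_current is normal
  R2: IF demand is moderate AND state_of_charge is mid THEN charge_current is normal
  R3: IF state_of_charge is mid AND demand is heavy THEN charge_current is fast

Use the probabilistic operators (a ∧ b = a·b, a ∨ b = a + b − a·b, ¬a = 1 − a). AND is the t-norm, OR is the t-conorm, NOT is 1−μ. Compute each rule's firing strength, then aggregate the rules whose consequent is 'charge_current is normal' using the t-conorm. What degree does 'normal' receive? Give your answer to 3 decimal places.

0.581

R1: low=0.85, moderate=0.42; AND[a·b] → w = 0.3570
R2: moderate=0.42, mid=0.83; AND[a·b] → w = 0.3486
R3: mid=0.83, heavy=0.57; AND[a·b] → w = 0.4731
Rules with consequent 'normal': {R1, R2} → strengths 0.3570, 0.3486
Aggregate via t-conorm [a + b − a·b]: 0.5811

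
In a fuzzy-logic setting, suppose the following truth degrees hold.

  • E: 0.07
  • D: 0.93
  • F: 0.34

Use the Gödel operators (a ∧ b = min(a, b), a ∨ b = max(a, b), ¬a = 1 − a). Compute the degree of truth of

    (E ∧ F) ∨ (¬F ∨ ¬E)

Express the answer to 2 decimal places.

E ∧ F = min(a, b) on (0.07, 0.34) = 0.07
¬F = 1 − 0.34 = 0.66
¬E = 1 − 0.07 = 0.93
¬F ∨ ¬E = max(a, b) on (0.66, 0.93) = 0.93
(E ∧ F) ∨ (¬F ∨ ¬E) = max(a, b) on (0.07, 0.93) = 0.93

0.93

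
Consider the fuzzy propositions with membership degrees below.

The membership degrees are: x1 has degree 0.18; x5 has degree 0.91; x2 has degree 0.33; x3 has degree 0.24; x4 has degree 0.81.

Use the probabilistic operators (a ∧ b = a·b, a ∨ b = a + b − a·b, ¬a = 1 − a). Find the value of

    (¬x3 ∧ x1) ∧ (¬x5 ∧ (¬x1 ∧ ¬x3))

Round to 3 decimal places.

0.008

¬x3 = 1 − 0.2400 = 0.7600
¬x3 ∧ x1 = a·b on (0.7600, 0.1800) = 0.1368
¬x5 = 1 − 0.9100 = 0.0900
¬x1 = 1 − 0.1800 = 0.8200
¬x3 = 1 − 0.2400 = 0.7600
¬x1 ∧ ¬x3 = a·b on (0.8200, 0.7600) = 0.6232
¬x5 ∧ (¬x1 ∧ ¬x3) = a·b on (0.0900, 0.6232) = 0.0561
(¬x3 ∧ x1) ∧ (¬x5 ∧ (¬x1 ∧ ¬x3)) = a·b on (0.1368, 0.0561) = 0.0077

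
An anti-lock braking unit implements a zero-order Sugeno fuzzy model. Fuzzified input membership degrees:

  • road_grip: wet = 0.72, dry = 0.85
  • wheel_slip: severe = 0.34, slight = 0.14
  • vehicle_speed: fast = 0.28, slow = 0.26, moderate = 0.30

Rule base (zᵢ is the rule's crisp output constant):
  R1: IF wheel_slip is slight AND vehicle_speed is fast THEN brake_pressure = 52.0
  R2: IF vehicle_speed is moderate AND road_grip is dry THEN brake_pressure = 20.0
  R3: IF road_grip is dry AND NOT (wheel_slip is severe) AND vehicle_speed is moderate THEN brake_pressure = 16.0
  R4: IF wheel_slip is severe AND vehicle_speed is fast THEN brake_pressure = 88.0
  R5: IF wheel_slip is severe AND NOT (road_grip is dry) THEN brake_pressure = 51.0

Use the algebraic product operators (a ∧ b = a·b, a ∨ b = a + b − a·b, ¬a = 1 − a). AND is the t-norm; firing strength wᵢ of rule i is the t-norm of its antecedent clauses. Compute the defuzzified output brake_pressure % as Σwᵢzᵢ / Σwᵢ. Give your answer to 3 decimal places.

R1 (z=52.0): slight=0.14, fast=0.28; AND[a·b] → w = 0.0392
R2 (z=20.0): moderate=0.30, dry=0.85; AND[a·b] → w = 0.2550
R3 (z=16.0): dry=0.85, ¬severe=1−0.34=0.66, moderate=0.30; AND[a·b] → w = 0.1683
R4 (z=88.0): severe=0.34, fast=0.28; AND[a·b] → w = 0.0952
R5 (z=51.0): severe=0.34, ¬dry=1−0.85=0.15; AND[a·b] → w = 0.0510
Weighted average = (0.0392·52.0 + 0.2550·20.0 + 0.1683·16.0 + 0.0952·88.0 + 0.0510·51.0) / (0.0392 + 0.2550 + 0.1683 + 0.0952 + 0.0510)
  = 20.8098 / 0.6087 = 34.187

34.187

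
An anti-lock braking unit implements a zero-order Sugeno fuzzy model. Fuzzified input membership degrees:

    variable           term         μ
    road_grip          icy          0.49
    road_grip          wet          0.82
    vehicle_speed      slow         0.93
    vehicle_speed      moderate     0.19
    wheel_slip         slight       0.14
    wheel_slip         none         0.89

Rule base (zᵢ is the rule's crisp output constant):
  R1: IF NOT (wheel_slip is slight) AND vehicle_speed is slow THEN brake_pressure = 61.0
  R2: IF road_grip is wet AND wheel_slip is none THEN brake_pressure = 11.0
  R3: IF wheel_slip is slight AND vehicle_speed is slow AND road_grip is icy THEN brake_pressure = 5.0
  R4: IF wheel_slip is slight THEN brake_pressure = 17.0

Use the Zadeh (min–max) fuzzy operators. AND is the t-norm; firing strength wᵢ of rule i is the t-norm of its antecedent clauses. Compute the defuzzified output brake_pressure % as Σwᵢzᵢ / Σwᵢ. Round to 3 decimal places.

32.939

R1 (z=61.0): ¬slight=1−0.14=0.86, slow=0.93; AND[min(a, b)] → w = 0.86
R2 (z=11.0): wet=0.82, none=0.89; AND[min(a, b)] → w = 0.82
R3 (z=5.0): slight=0.14, slow=0.93, icy=0.49; AND[min(a, b)] → w = 0.14
R4 (z=17.0): slight=0.14 → w = 0.14
Weighted average = (0.86·61.0 + 0.82·11.0 + 0.14·5.0 + 0.14·17.0) / (0.86 + 0.82 + 0.14 + 0.14)
  = 64.5600 / 1.9600 = 32.939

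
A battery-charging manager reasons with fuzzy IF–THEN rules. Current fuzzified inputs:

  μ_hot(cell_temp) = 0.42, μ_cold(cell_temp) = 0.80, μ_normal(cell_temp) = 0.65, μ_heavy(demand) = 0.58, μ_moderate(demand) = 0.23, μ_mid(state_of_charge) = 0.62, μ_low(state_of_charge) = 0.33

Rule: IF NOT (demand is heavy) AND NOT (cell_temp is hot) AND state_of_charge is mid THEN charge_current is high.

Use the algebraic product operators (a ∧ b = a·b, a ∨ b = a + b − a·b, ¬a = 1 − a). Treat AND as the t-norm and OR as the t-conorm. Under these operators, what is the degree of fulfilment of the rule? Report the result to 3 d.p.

firing strength: ¬heavy=1−0.58=0.42, ¬hot=1−0.42=0.58, mid=0.62; AND[a·b] → w = 0.1510

0.151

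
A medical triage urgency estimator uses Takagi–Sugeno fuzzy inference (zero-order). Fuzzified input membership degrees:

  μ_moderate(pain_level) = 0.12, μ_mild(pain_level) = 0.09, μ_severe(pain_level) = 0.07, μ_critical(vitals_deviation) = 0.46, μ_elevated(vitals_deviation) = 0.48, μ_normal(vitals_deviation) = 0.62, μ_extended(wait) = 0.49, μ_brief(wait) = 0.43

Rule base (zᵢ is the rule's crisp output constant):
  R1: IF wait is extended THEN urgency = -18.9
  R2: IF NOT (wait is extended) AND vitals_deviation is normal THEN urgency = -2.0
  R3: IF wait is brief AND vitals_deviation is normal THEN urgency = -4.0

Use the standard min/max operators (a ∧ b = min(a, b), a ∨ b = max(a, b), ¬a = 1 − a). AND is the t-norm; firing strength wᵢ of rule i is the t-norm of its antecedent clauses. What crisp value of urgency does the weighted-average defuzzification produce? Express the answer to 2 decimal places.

-8.39

R1 (z=-18.9): extended=0.49 → w = 0.49
R2 (z=-2.0): ¬extended=1−0.49=0.51, normal=0.62; AND[min(a, b)] → w = 0.51
R3 (z=-4.0): brief=0.43, normal=0.62; AND[min(a, b)] → w = 0.43
Weighted average = (0.49·-18.9 + 0.51·-2.0 + 0.43·-4.0) / (0.49 + 0.51 + 0.43)
  = -12.0010 / 1.4300 = -8.39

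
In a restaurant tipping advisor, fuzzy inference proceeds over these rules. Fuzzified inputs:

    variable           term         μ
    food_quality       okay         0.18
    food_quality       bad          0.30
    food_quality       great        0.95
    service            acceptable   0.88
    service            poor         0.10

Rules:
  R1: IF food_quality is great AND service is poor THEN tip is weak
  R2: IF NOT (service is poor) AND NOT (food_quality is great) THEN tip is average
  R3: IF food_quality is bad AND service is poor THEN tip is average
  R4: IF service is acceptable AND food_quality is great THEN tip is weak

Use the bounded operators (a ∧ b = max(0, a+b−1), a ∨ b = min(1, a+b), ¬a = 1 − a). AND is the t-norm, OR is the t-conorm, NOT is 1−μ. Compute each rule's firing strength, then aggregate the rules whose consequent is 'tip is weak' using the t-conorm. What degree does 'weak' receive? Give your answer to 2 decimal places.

R1: great=0.95, poor=0.10; AND[max(0, a+b−1)] → w = 0.05
R2: ¬poor=1−0.10=0.90, ¬great=1−0.95=0.05; AND[max(0, a+b−1)] → w = 0.00
R3: bad=0.30, poor=0.10; AND[max(0, a+b−1)] → w = 0.00
R4: acceptable=0.88, great=0.95; AND[max(0, a+b−1)] → w = 0.83
Rules with consequent 'weak': {R1, R4} → strengths 0.05, 0.83
Aggregate via t-conorm [min(1, a+b)]: 0.88

0.88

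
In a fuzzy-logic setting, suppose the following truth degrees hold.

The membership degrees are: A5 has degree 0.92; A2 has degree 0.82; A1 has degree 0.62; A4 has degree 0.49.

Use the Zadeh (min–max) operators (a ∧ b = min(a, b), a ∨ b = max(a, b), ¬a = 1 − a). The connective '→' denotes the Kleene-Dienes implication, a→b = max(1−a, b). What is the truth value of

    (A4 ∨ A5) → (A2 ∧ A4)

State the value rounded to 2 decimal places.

A4 ∨ A5 = max(a, b) on (0.49, 0.92) = 0.92
A2 ∧ A4 = min(a, b) on (0.82, 0.49) = 0.49
(A4 ∨ A5) → (A2 ∧ A4)  [Kleene-Dienes: max(1−a, b)] with a=0.92, b=0.49 → 0.49

0.49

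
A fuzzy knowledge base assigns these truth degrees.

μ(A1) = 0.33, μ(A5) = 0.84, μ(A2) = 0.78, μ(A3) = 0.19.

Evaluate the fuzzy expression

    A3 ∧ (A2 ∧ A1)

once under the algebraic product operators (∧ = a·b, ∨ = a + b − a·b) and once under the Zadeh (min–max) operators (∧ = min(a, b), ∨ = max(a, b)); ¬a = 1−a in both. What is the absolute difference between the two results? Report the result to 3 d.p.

0.141

Under algebraic product:
  A2 ∧ A1 = a·b on (0.7800, 0.3300) = 0.2574
  A3 ∧ (A2 ∧ A1) = a·b on (0.1900, 0.2574) = 0.0489
  → value = 0.0489
Under Zadeh (min–max):
  A2 ∧ A1 = min(a, b) on (0.78, 0.33) = 0.33
  A3 ∧ (A2 ∧ A1) = min(a, b) on (0.19, 0.33) = 0.19
  → value = 0.1900
|0.0489 − 0.1900| = 0.141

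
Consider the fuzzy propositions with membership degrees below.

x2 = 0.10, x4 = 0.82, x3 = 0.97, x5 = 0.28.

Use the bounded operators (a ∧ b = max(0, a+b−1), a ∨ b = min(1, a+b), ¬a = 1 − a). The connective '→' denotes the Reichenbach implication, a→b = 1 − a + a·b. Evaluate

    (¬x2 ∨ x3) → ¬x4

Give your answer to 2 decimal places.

0.18

¬x2 = 1 − 0.10 = 0.90
¬x2 ∨ x3 = min(1, a+b) on (0.90, 0.97) = 1.00
¬x4 = 1 − 0.82 = 0.18
(¬x2 ∨ x3) → ¬x4  [Reichenbach: 1 − a + a·b] with a=1.00, b=0.18 → 0.18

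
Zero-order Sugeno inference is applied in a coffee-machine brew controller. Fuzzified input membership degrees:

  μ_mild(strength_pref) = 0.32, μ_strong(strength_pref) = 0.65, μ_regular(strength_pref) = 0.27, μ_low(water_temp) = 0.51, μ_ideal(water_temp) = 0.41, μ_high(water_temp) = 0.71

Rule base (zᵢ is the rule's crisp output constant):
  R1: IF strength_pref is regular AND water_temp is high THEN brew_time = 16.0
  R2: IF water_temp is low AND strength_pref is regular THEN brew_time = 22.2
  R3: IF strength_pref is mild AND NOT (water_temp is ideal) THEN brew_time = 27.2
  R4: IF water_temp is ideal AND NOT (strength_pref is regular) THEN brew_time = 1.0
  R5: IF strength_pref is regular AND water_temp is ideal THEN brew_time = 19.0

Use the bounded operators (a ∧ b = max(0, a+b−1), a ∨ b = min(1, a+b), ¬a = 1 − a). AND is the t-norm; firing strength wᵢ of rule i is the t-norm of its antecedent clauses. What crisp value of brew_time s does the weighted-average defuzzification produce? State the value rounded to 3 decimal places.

1.000

R1 (z=16.0): regular=0.27, high=0.71; AND[max(0, a+b−1)] → w = 0.00
R2 (z=22.2): low=0.51, regular=0.27; AND[max(0, a+b−1)] → w = 0.00
R3 (z=27.2): mild=0.32, ¬ideal=1−0.41=0.59; AND[max(0, a+b−1)] → w = 0.00
R4 (z=1.0): ideal=0.41, ¬regular=1−0.27=0.73; AND[max(0, a+b−1)] → w = 0.14
R5 (z=19.0): regular=0.27, ideal=0.41; AND[max(0, a+b−1)] → w = 0.00
Weighted average = (0.00·16.0 + 0.00·22.2 + 0.00·27.2 + 0.14·1.0 + 0.00·19.0) / (0.00 + 0.00 + 0.00 + 0.14 + 0.00)
  = 0.1400 / 0.1400 = 1.000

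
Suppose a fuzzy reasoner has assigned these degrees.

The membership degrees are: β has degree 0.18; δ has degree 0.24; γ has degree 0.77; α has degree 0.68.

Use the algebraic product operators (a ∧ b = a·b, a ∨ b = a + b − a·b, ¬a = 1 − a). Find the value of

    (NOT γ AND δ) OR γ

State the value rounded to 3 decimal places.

0.783

NOT γ = 1 − 0.7700 = 0.2300
NOT γ AND δ = a·b on (0.2300, 0.2400) = 0.0552
(NOT γ AND δ) OR γ = a + b − a·b on (0.0552, 0.7700) = 0.7827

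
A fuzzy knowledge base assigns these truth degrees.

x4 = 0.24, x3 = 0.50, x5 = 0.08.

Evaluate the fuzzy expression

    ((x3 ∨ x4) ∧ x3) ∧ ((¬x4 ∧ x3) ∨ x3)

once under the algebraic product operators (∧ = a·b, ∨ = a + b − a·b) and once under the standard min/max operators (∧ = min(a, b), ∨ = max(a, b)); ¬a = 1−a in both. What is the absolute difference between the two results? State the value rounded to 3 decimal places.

Under algebraic product:
  x3 ∨ x4 = a + b − a·b on (0.5000, 0.2400) = 0.6200
  (x3 ∨ x4) ∧ x3 = a·b on (0.6200, 0.5000) = 0.3100
  ¬x4 = 1 − 0.2400 = 0.7600
  ¬x4 ∧ x3 = a·b on (0.7600, 0.5000) = 0.3800
  (¬x4 ∧ x3) ∨ x3 = a + b − a·b on (0.3800, 0.5000) = 0.6900
  ((x3 ∨ x4) ∧ x3) ∧ ((¬x4 ∧ x3) ∨ x3) = a·b on (0.3100, 0.6900) = 0.2139
  → value = 0.2139
Under standard min/max:
  x3 ∨ x4 = max(a, b) on (0.50, 0.24) = 0.50
  (x3 ∨ x4) ∧ x3 = min(a, b) on (0.50, 0.50) = 0.50
  ¬x4 = 1 − 0.24 = 0.76
  ¬x4 ∧ x3 = min(a, b) on (0.76, 0.50) = 0.50
  (¬x4 ∧ x3) ∨ x3 = max(a, b) on (0.50, 0.50) = 0.50
  ((x3 ∨ x4) ∧ x3) ∧ ((¬x4 ∧ x3) ∨ x3) = min(a, b) on (0.50, 0.50) = 0.50
  → value = 0.5000
|0.2139 − 0.5000| = 0.286

0.286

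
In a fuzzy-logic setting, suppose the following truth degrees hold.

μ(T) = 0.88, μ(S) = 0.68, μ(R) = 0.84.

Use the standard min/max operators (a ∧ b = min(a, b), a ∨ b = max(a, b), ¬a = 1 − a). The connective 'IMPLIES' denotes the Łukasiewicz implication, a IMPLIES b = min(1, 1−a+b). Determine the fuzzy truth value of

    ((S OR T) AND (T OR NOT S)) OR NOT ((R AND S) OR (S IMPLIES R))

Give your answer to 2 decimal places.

S OR T = max(a, b) on (0.68, 0.88) = 0.88
NOT S = 1 − 0.68 = 0.32
T OR NOT S = max(a, b) on (0.88, 0.32) = 0.88
(S OR T) AND (T OR NOT S) = min(a, b) on (0.88, 0.88) = 0.88
R AND S = min(a, b) on (0.84, 0.68) = 0.68
S IMPLIES R  [Łukasiewicz: min(1, 1−a+b)] with a=0.68, b=0.84 → 1.00
(R AND S) OR (S IMPLIES R) = max(a, b) on (0.68, 1.00) = 1.00
NOT ((R AND S) OR (S IMPLIES R)) = 1 − 1.00 = 0.00
((S OR T) AND (T OR NOT S)) OR NOT ((R AND S) OR (S IMPLIES R)) = max(a, b) on (0.88, 0.00) = 0.88

0.88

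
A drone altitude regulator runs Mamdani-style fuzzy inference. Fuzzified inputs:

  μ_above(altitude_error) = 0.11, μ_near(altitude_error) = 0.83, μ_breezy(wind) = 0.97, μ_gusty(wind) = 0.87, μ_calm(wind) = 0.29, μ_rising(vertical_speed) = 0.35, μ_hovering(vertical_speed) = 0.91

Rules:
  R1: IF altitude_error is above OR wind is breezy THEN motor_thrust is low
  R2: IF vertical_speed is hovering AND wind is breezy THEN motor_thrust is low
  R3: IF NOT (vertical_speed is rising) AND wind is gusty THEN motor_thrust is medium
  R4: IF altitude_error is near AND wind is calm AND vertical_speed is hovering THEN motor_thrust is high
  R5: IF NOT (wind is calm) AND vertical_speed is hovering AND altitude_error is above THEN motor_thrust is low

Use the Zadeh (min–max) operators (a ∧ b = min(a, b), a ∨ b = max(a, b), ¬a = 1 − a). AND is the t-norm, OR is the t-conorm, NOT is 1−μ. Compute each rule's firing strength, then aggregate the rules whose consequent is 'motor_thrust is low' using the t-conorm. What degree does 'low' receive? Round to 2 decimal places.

R1: above=0.11, breezy=0.97; OR[max(a, b)] → w = 0.97
R2: hovering=0.91, breezy=0.97; AND[min(a, b)] → w = 0.91
R3: ¬rising=1−0.35=0.65, gusty=0.87; AND[min(a, b)] → w = 0.65
R4: near=0.83, calm=0.29, hovering=0.91; AND[min(a, b)] → w = 0.29
R5: ¬calm=1−0.29=0.71, hovering=0.91, above=0.11; AND[min(a, b)] → w = 0.11
Rules with consequent 'low': {R1, R2, R5} → strengths 0.97, 0.91, 0.11
Aggregate via t-conorm [max(a, b)]: 0.97

0.97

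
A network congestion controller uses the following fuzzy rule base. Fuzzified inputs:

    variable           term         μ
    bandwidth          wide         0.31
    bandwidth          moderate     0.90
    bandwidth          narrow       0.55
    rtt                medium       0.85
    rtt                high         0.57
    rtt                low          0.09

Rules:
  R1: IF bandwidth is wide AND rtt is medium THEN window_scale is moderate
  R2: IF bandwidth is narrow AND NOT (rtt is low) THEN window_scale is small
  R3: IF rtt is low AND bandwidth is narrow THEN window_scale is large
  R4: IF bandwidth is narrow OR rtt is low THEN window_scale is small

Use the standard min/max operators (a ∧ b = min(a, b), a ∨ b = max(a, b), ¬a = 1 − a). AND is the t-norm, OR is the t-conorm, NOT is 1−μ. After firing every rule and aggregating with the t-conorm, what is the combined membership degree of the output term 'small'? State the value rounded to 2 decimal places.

0.55

R1: wide=0.31, medium=0.85; AND[min(a, b)] → w = 0.31
R2: narrow=0.55, ¬low=1−0.09=0.91; AND[min(a, b)] → w = 0.55
R3: low=0.09, narrow=0.55; AND[min(a, b)] → w = 0.09
R4: narrow=0.55, low=0.09; OR[max(a, b)] → w = 0.55
Rules with consequent 'small': {R2, R4} → strengths 0.55, 0.55
Aggregate via t-conorm [max(a, b)]: 0.55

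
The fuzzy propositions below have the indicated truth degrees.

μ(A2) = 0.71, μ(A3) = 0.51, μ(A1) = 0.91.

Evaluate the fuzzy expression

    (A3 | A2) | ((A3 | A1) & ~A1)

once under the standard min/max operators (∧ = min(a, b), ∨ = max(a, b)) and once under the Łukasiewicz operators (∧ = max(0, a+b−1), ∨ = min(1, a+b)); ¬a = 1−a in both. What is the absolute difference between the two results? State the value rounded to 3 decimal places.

0.290

Under standard min/max:
  A3 | A2 = max(a, b) on (0.51, 0.71) = 0.71
  A3 | A1 = max(a, b) on (0.51, 0.91) = 0.91
  ~A1 = 1 − 0.91 = 0.09
  (A3 | A1) & ~A1 = min(a, b) on (0.91, 0.09) = 0.09
  (A3 | A2) | ((A3 | A1) & ~A1) = max(a, b) on (0.71, 0.09) = 0.71
  → value = 0.7100
Under Łukasiewicz:
  A3 | A2 = min(1, a+b) on (0.51, 0.71) = 1.00
  A3 | A1 = min(1, a+b) on (0.51, 0.91) = 1.00
  ~A1 = 1 − 0.91 = 0.09
  (A3 | A1) & ~A1 = max(0, a+b−1) on (1.00, 0.09) = 0.09
  (A3 | A2) | ((A3 | A1) & ~A1) = min(1, a+b) on (1.00, 0.09) = 1.00
  → value = 1.0000
|0.7100 − 1.0000| = 0.290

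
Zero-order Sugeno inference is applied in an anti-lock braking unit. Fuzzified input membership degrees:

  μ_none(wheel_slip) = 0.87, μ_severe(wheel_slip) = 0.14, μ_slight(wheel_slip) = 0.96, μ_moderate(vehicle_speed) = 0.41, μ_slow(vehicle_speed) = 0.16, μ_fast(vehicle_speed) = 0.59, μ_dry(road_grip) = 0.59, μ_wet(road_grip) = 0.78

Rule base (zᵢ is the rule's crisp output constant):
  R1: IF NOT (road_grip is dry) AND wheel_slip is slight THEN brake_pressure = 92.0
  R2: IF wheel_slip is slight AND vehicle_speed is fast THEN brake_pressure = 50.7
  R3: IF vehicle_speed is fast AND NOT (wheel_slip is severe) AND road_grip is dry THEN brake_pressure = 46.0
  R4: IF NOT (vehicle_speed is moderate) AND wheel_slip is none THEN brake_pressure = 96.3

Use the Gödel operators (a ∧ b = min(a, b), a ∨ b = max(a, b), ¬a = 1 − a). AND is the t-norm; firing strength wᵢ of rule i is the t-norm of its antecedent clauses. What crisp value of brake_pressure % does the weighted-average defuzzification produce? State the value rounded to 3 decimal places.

69.537

R1 (z=92.0): ¬dry=1−0.59=0.41, slight=0.96; AND[min(a, b)] → w = 0.41
R2 (z=50.7): slight=0.96, fast=0.59; AND[min(a, b)] → w = 0.59
R3 (z=46.0): fast=0.59, ¬severe=1−0.14=0.86, dry=0.59; AND[min(a, b)] → w = 0.59
R4 (z=96.3): ¬moderate=1−0.41=0.59, none=0.87; AND[min(a, b)] → w = 0.59
Weighted average = (0.41·92.0 + 0.59·50.7 + 0.59·46.0 + 0.59·96.3) / (0.41 + 0.59 + 0.59 + 0.59)
  = 151.5900 / 2.1800 = 69.537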